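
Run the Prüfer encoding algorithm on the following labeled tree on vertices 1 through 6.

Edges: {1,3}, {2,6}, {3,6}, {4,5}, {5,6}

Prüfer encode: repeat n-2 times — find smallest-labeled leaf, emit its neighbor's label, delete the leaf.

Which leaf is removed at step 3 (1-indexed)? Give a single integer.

Answer: 3

Derivation:
Step 1: current leaves = {1,2,4}. Remove leaf 1 (neighbor: 3).
Step 2: current leaves = {2,3,4}. Remove leaf 2 (neighbor: 6).
Step 3: current leaves = {3,4}. Remove leaf 3 (neighbor: 6).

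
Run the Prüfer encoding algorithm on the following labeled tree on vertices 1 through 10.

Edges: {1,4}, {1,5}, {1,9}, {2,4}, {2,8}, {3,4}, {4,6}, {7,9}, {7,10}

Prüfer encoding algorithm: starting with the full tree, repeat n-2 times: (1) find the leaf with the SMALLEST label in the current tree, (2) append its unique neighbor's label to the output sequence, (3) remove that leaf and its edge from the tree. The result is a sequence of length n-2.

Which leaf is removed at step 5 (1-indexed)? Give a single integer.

Answer: 2

Derivation:
Step 1: current leaves = {3,5,6,8,10}. Remove leaf 3 (neighbor: 4).
Step 2: current leaves = {5,6,8,10}. Remove leaf 5 (neighbor: 1).
Step 3: current leaves = {6,8,10}. Remove leaf 6 (neighbor: 4).
Step 4: current leaves = {8,10}. Remove leaf 8 (neighbor: 2).
Step 5: current leaves = {2,10}. Remove leaf 2 (neighbor: 4).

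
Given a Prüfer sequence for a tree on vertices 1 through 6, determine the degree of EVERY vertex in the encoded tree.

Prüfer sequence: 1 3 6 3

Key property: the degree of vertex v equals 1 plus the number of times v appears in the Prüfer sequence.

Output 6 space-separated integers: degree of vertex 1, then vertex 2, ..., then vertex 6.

p_1 = 1: count[1] becomes 1
p_2 = 3: count[3] becomes 1
p_3 = 6: count[6] becomes 1
p_4 = 3: count[3] becomes 2
Degrees (1 + count): deg[1]=1+1=2, deg[2]=1+0=1, deg[3]=1+2=3, deg[4]=1+0=1, deg[5]=1+0=1, deg[6]=1+1=2

Answer: 2 1 3 1 1 2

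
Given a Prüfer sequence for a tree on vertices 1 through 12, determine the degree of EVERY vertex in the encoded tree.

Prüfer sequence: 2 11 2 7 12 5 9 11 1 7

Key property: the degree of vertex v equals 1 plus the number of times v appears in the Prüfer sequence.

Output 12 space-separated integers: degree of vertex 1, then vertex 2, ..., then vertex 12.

Answer: 2 3 1 1 2 1 3 1 2 1 3 2

Derivation:
p_1 = 2: count[2] becomes 1
p_2 = 11: count[11] becomes 1
p_3 = 2: count[2] becomes 2
p_4 = 7: count[7] becomes 1
p_5 = 12: count[12] becomes 1
p_6 = 5: count[5] becomes 1
p_7 = 9: count[9] becomes 1
p_8 = 11: count[11] becomes 2
p_9 = 1: count[1] becomes 1
p_10 = 7: count[7] becomes 2
Degrees (1 + count): deg[1]=1+1=2, deg[2]=1+2=3, deg[3]=1+0=1, deg[4]=1+0=1, deg[5]=1+1=2, deg[6]=1+0=1, deg[7]=1+2=3, deg[8]=1+0=1, deg[9]=1+1=2, deg[10]=1+0=1, deg[11]=1+2=3, deg[12]=1+1=2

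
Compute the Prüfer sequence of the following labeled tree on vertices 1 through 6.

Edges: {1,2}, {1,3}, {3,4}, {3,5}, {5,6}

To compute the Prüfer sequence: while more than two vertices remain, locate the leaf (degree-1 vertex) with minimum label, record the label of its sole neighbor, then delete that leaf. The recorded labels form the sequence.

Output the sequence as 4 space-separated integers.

Answer: 1 3 3 5

Derivation:
Step 1: leaves = {2,4,6}. Remove smallest leaf 2, emit neighbor 1.
Step 2: leaves = {1,4,6}. Remove smallest leaf 1, emit neighbor 3.
Step 3: leaves = {4,6}. Remove smallest leaf 4, emit neighbor 3.
Step 4: leaves = {3,6}. Remove smallest leaf 3, emit neighbor 5.
Done: 2 vertices remain (5, 6). Sequence = [1 3 3 5]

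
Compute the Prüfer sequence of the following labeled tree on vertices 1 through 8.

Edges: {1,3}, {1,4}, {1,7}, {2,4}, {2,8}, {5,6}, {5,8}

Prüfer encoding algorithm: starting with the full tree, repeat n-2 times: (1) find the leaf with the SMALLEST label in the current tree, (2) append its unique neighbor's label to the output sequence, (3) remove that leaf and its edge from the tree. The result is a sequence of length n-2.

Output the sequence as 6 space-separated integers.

Step 1: leaves = {3,6,7}. Remove smallest leaf 3, emit neighbor 1.
Step 2: leaves = {6,7}. Remove smallest leaf 6, emit neighbor 5.
Step 3: leaves = {5,7}. Remove smallest leaf 5, emit neighbor 8.
Step 4: leaves = {7,8}. Remove smallest leaf 7, emit neighbor 1.
Step 5: leaves = {1,8}. Remove smallest leaf 1, emit neighbor 4.
Step 6: leaves = {4,8}. Remove smallest leaf 4, emit neighbor 2.
Done: 2 vertices remain (2, 8). Sequence = [1 5 8 1 4 2]

Answer: 1 5 8 1 4 2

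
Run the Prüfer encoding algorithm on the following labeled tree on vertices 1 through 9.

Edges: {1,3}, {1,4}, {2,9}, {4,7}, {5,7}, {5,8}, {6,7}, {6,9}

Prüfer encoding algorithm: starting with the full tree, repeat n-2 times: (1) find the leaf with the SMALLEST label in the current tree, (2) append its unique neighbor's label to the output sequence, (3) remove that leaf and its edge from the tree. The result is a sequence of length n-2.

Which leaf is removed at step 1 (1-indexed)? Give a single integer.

Step 1: current leaves = {2,3,8}. Remove leaf 2 (neighbor: 9).

Answer: 2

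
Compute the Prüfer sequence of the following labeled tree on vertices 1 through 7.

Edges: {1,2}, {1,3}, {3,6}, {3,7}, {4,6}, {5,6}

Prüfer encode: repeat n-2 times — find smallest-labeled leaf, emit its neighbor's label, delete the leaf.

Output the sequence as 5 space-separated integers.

Step 1: leaves = {2,4,5,7}. Remove smallest leaf 2, emit neighbor 1.
Step 2: leaves = {1,4,5,7}. Remove smallest leaf 1, emit neighbor 3.
Step 3: leaves = {4,5,7}. Remove smallest leaf 4, emit neighbor 6.
Step 4: leaves = {5,7}. Remove smallest leaf 5, emit neighbor 6.
Step 5: leaves = {6,7}. Remove smallest leaf 6, emit neighbor 3.
Done: 2 vertices remain (3, 7). Sequence = [1 3 6 6 3]

Answer: 1 3 6 6 3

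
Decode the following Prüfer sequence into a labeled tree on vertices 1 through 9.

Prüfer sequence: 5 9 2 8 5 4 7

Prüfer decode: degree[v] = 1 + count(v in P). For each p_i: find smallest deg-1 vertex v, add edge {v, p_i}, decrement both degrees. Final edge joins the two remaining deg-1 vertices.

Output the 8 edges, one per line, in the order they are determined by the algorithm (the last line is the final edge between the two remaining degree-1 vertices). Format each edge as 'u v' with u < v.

Initial degrees: {1:1, 2:2, 3:1, 4:2, 5:3, 6:1, 7:2, 8:2, 9:2}
Step 1: smallest deg-1 vertex = 1, p_1 = 5. Add edge {1,5}. Now deg[1]=0, deg[5]=2.
Step 2: smallest deg-1 vertex = 3, p_2 = 9. Add edge {3,9}. Now deg[3]=0, deg[9]=1.
Step 3: smallest deg-1 vertex = 6, p_3 = 2. Add edge {2,6}. Now deg[6]=0, deg[2]=1.
Step 4: smallest deg-1 vertex = 2, p_4 = 8. Add edge {2,8}. Now deg[2]=0, deg[8]=1.
Step 5: smallest deg-1 vertex = 8, p_5 = 5. Add edge {5,8}. Now deg[8]=0, deg[5]=1.
Step 6: smallest deg-1 vertex = 5, p_6 = 4. Add edge {4,5}. Now deg[5]=0, deg[4]=1.
Step 7: smallest deg-1 vertex = 4, p_7 = 7. Add edge {4,7}. Now deg[4]=0, deg[7]=1.
Final: two remaining deg-1 vertices are 7, 9. Add edge {7,9}.

Answer: 1 5
3 9
2 6
2 8
5 8
4 5
4 7
7 9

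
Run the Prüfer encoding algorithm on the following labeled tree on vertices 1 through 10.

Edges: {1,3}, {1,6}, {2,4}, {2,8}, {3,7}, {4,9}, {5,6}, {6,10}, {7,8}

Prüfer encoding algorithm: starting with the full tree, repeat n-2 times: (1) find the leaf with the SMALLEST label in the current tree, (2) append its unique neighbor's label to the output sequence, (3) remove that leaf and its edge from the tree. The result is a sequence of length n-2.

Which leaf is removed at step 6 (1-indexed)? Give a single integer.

Step 1: current leaves = {5,9,10}. Remove leaf 5 (neighbor: 6).
Step 2: current leaves = {9,10}. Remove leaf 9 (neighbor: 4).
Step 3: current leaves = {4,10}. Remove leaf 4 (neighbor: 2).
Step 4: current leaves = {2,10}. Remove leaf 2 (neighbor: 8).
Step 5: current leaves = {8,10}. Remove leaf 8 (neighbor: 7).
Step 6: current leaves = {7,10}. Remove leaf 7 (neighbor: 3).

Answer: 7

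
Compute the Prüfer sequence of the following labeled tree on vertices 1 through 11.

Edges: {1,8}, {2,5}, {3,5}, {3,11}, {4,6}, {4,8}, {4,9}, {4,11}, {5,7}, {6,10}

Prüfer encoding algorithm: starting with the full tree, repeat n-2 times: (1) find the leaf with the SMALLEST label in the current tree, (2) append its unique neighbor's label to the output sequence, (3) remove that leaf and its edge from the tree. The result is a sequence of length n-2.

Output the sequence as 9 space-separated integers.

Step 1: leaves = {1,2,7,9,10}. Remove smallest leaf 1, emit neighbor 8.
Step 2: leaves = {2,7,8,9,10}. Remove smallest leaf 2, emit neighbor 5.
Step 3: leaves = {7,8,9,10}. Remove smallest leaf 7, emit neighbor 5.
Step 4: leaves = {5,8,9,10}. Remove smallest leaf 5, emit neighbor 3.
Step 5: leaves = {3,8,9,10}. Remove smallest leaf 3, emit neighbor 11.
Step 6: leaves = {8,9,10,11}. Remove smallest leaf 8, emit neighbor 4.
Step 7: leaves = {9,10,11}. Remove smallest leaf 9, emit neighbor 4.
Step 8: leaves = {10,11}. Remove smallest leaf 10, emit neighbor 6.
Step 9: leaves = {6,11}. Remove smallest leaf 6, emit neighbor 4.
Done: 2 vertices remain (4, 11). Sequence = [8 5 5 3 11 4 4 6 4]

Answer: 8 5 5 3 11 4 4 6 4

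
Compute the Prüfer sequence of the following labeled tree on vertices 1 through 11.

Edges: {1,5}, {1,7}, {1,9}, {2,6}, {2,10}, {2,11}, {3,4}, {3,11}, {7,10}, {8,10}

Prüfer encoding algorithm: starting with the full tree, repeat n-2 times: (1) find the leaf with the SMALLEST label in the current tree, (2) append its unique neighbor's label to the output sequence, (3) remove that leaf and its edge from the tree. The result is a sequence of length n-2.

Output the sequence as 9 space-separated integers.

Step 1: leaves = {4,5,6,8,9}. Remove smallest leaf 4, emit neighbor 3.
Step 2: leaves = {3,5,6,8,9}. Remove smallest leaf 3, emit neighbor 11.
Step 3: leaves = {5,6,8,9,11}. Remove smallest leaf 5, emit neighbor 1.
Step 4: leaves = {6,8,9,11}. Remove smallest leaf 6, emit neighbor 2.
Step 5: leaves = {8,9,11}. Remove smallest leaf 8, emit neighbor 10.
Step 6: leaves = {9,11}. Remove smallest leaf 9, emit neighbor 1.
Step 7: leaves = {1,11}. Remove smallest leaf 1, emit neighbor 7.
Step 8: leaves = {7,11}. Remove smallest leaf 7, emit neighbor 10.
Step 9: leaves = {10,11}. Remove smallest leaf 10, emit neighbor 2.
Done: 2 vertices remain (2, 11). Sequence = [3 11 1 2 10 1 7 10 2]

Answer: 3 11 1 2 10 1 7 10 2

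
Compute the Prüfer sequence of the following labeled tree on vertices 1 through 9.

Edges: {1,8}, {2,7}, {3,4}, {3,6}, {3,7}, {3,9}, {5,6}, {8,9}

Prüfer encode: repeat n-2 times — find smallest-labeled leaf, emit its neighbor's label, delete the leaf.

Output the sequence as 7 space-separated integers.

Answer: 8 7 3 6 3 3 9

Derivation:
Step 1: leaves = {1,2,4,5}. Remove smallest leaf 1, emit neighbor 8.
Step 2: leaves = {2,4,5,8}. Remove smallest leaf 2, emit neighbor 7.
Step 3: leaves = {4,5,7,8}. Remove smallest leaf 4, emit neighbor 3.
Step 4: leaves = {5,7,8}. Remove smallest leaf 5, emit neighbor 6.
Step 5: leaves = {6,7,8}. Remove smallest leaf 6, emit neighbor 3.
Step 6: leaves = {7,8}. Remove smallest leaf 7, emit neighbor 3.
Step 7: leaves = {3,8}. Remove smallest leaf 3, emit neighbor 9.
Done: 2 vertices remain (8, 9). Sequence = [8 7 3 6 3 3 9]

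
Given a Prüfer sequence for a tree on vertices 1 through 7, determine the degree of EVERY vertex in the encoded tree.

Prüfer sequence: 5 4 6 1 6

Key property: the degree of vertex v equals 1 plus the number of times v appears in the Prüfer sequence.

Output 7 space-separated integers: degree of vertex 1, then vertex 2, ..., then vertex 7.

Answer: 2 1 1 2 2 3 1

Derivation:
p_1 = 5: count[5] becomes 1
p_2 = 4: count[4] becomes 1
p_3 = 6: count[6] becomes 1
p_4 = 1: count[1] becomes 1
p_5 = 6: count[6] becomes 2
Degrees (1 + count): deg[1]=1+1=2, deg[2]=1+0=1, deg[3]=1+0=1, deg[4]=1+1=2, deg[5]=1+1=2, deg[6]=1+2=3, deg[7]=1+0=1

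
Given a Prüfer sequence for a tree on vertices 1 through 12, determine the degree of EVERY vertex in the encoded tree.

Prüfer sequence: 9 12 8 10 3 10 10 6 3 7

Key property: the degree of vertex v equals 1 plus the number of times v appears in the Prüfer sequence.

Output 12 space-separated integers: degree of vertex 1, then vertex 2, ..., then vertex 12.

Answer: 1 1 3 1 1 2 2 2 2 4 1 2

Derivation:
p_1 = 9: count[9] becomes 1
p_2 = 12: count[12] becomes 1
p_3 = 8: count[8] becomes 1
p_4 = 10: count[10] becomes 1
p_5 = 3: count[3] becomes 1
p_6 = 10: count[10] becomes 2
p_7 = 10: count[10] becomes 3
p_8 = 6: count[6] becomes 1
p_9 = 3: count[3] becomes 2
p_10 = 7: count[7] becomes 1
Degrees (1 + count): deg[1]=1+0=1, deg[2]=1+0=1, deg[3]=1+2=3, deg[4]=1+0=1, deg[5]=1+0=1, deg[6]=1+1=2, deg[7]=1+1=2, deg[8]=1+1=2, deg[9]=1+1=2, deg[10]=1+3=4, deg[11]=1+0=1, deg[12]=1+1=2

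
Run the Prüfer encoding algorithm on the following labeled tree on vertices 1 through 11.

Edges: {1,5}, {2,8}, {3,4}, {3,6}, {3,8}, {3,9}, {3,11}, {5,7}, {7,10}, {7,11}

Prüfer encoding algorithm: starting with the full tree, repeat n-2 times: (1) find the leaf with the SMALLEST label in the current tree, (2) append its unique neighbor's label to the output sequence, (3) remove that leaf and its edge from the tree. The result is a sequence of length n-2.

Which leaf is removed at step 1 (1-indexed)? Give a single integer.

Answer: 1

Derivation:
Step 1: current leaves = {1,2,4,6,9,10}. Remove leaf 1 (neighbor: 5).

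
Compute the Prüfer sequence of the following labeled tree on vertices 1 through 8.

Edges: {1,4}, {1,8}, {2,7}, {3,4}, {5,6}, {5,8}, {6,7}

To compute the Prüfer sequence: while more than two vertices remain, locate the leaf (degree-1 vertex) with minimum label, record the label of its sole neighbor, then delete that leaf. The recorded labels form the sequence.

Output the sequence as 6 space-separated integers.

Answer: 7 4 1 8 6 5

Derivation:
Step 1: leaves = {2,3}. Remove smallest leaf 2, emit neighbor 7.
Step 2: leaves = {3,7}. Remove smallest leaf 3, emit neighbor 4.
Step 3: leaves = {4,7}. Remove smallest leaf 4, emit neighbor 1.
Step 4: leaves = {1,7}. Remove smallest leaf 1, emit neighbor 8.
Step 5: leaves = {7,8}. Remove smallest leaf 7, emit neighbor 6.
Step 6: leaves = {6,8}. Remove smallest leaf 6, emit neighbor 5.
Done: 2 vertices remain (5, 8). Sequence = [7 4 1 8 6 5]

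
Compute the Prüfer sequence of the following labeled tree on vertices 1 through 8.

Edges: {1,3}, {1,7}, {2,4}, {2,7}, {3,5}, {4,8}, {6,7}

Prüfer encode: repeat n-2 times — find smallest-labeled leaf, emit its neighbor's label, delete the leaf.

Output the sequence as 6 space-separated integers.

Answer: 3 1 7 7 2 4

Derivation:
Step 1: leaves = {5,6,8}. Remove smallest leaf 5, emit neighbor 3.
Step 2: leaves = {3,6,8}. Remove smallest leaf 3, emit neighbor 1.
Step 3: leaves = {1,6,8}. Remove smallest leaf 1, emit neighbor 7.
Step 4: leaves = {6,8}. Remove smallest leaf 6, emit neighbor 7.
Step 5: leaves = {7,8}. Remove smallest leaf 7, emit neighbor 2.
Step 6: leaves = {2,8}. Remove smallest leaf 2, emit neighbor 4.
Done: 2 vertices remain (4, 8). Sequence = [3 1 7 7 2 4]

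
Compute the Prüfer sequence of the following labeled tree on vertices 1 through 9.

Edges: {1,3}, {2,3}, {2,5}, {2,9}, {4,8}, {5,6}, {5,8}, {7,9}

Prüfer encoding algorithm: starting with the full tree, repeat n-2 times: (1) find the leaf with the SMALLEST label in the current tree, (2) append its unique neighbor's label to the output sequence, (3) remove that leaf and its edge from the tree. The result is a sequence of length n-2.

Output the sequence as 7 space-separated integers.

Answer: 3 2 8 5 9 5 2

Derivation:
Step 1: leaves = {1,4,6,7}. Remove smallest leaf 1, emit neighbor 3.
Step 2: leaves = {3,4,6,7}. Remove smallest leaf 3, emit neighbor 2.
Step 3: leaves = {4,6,7}. Remove smallest leaf 4, emit neighbor 8.
Step 4: leaves = {6,7,8}. Remove smallest leaf 6, emit neighbor 5.
Step 5: leaves = {7,8}. Remove smallest leaf 7, emit neighbor 9.
Step 6: leaves = {8,9}. Remove smallest leaf 8, emit neighbor 5.
Step 7: leaves = {5,9}. Remove smallest leaf 5, emit neighbor 2.
Done: 2 vertices remain (2, 9). Sequence = [3 2 8 5 9 5 2]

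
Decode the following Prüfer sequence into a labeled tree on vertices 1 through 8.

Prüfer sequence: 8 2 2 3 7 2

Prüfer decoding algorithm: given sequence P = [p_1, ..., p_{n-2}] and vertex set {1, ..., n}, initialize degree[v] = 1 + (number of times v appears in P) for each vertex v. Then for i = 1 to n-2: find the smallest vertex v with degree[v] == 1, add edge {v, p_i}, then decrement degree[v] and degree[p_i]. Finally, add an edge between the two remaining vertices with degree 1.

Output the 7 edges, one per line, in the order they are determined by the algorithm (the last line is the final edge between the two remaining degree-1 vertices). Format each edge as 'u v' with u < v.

Initial degrees: {1:1, 2:4, 3:2, 4:1, 5:1, 6:1, 7:2, 8:2}
Step 1: smallest deg-1 vertex = 1, p_1 = 8. Add edge {1,8}. Now deg[1]=0, deg[8]=1.
Step 2: smallest deg-1 vertex = 4, p_2 = 2. Add edge {2,4}. Now deg[4]=0, deg[2]=3.
Step 3: smallest deg-1 vertex = 5, p_3 = 2. Add edge {2,5}. Now deg[5]=0, deg[2]=2.
Step 4: smallest deg-1 vertex = 6, p_4 = 3. Add edge {3,6}. Now deg[6]=0, deg[3]=1.
Step 5: smallest deg-1 vertex = 3, p_5 = 7. Add edge {3,7}. Now deg[3]=0, deg[7]=1.
Step 6: smallest deg-1 vertex = 7, p_6 = 2. Add edge {2,7}. Now deg[7]=0, deg[2]=1.
Final: two remaining deg-1 vertices are 2, 8. Add edge {2,8}.

Answer: 1 8
2 4
2 5
3 6
3 7
2 7
2 8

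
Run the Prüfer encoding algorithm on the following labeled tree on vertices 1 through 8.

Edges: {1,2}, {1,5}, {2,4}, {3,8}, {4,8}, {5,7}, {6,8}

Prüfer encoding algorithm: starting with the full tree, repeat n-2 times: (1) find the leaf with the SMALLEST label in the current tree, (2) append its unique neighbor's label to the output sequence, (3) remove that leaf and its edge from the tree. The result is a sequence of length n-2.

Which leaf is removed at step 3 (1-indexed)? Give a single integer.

Step 1: current leaves = {3,6,7}. Remove leaf 3 (neighbor: 8).
Step 2: current leaves = {6,7}. Remove leaf 6 (neighbor: 8).
Step 3: current leaves = {7,8}. Remove leaf 7 (neighbor: 5).

Answer: 7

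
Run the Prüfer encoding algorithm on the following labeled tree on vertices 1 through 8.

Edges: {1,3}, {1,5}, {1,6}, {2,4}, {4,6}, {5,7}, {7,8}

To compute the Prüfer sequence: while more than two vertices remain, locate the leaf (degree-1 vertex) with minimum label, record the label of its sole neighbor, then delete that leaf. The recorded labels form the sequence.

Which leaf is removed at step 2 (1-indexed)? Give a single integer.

Answer: 3

Derivation:
Step 1: current leaves = {2,3,8}. Remove leaf 2 (neighbor: 4).
Step 2: current leaves = {3,4,8}. Remove leaf 3 (neighbor: 1).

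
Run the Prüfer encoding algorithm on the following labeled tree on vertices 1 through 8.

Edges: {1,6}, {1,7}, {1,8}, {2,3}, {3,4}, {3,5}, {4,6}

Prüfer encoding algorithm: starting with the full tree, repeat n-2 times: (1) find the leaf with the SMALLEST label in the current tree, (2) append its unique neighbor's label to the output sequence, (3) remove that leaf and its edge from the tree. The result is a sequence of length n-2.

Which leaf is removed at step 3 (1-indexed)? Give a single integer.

Step 1: current leaves = {2,5,7,8}. Remove leaf 2 (neighbor: 3).
Step 2: current leaves = {5,7,8}. Remove leaf 5 (neighbor: 3).
Step 3: current leaves = {3,7,8}. Remove leaf 3 (neighbor: 4).

Answer: 3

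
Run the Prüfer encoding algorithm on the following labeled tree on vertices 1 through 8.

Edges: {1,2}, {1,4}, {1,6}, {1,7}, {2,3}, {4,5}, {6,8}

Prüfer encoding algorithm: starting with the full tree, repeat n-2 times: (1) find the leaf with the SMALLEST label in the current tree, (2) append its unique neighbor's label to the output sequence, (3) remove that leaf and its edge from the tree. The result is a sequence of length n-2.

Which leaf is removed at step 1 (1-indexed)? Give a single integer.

Answer: 3

Derivation:
Step 1: current leaves = {3,5,7,8}. Remove leaf 3 (neighbor: 2).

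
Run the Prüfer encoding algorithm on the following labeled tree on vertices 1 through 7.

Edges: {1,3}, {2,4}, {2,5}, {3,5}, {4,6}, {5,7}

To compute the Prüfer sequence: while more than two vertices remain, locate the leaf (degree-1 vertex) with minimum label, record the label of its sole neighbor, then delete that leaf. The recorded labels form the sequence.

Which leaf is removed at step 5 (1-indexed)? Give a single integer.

Answer: 2

Derivation:
Step 1: current leaves = {1,6,7}. Remove leaf 1 (neighbor: 3).
Step 2: current leaves = {3,6,7}. Remove leaf 3 (neighbor: 5).
Step 3: current leaves = {6,7}. Remove leaf 6 (neighbor: 4).
Step 4: current leaves = {4,7}. Remove leaf 4 (neighbor: 2).
Step 5: current leaves = {2,7}. Remove leaf 2 (neighbor: 5).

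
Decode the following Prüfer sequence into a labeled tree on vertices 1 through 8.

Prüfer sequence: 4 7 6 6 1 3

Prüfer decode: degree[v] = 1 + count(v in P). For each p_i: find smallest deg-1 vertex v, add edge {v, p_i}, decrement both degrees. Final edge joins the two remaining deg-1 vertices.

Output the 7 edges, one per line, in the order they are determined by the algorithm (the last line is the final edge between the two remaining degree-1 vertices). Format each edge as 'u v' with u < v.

Initial degrees: {1:2, 2:1, 3:2, 4:2, 5:1, 6:3, 7:2, 8:1}
Step 1: smallest deg-1 vertex = 2, p_1 = 4. Add edge {2,4}. Now deg[2]=0, deg[4]=1.
Step 2: smallest deg-1 vertex = 4, p_2 = 7. Add edge {4,7}. Now deg[4]=0, deg[7]=1.
Step 3: smallest deg-1 vertex = 5, p_3 = 6. Add edge {5,6}. Now deg[5]=0, deg[6]=2.
Step 4: smallest deg-1 vertex = 7, p_4 = 6. Add edge {6,7}. Now deg[7]=0, deg[6]=1.
Step 5: smallest deg-1 vertex = 6, p_5 = 1. Add edge {1,6}. Now deg[6]=0, deg[1]=1.
Step 6: smallest deg-1 vertex = 1, p_6 = 3. Add edge {1,3}. Now deg[1]=0, deg[3]=1.
Final: two remaining deg-1 vertices are 3, 8. Add edge {3,8}.

Answer: 2 4
4 7
5 6
6 7
1 6
1 3
3 8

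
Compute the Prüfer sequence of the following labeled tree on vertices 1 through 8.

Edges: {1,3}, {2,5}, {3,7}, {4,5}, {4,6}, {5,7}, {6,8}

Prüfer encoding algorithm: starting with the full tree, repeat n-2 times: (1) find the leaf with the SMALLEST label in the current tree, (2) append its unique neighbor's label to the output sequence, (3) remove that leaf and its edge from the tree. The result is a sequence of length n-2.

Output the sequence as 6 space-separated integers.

Answer: 3 5 7 5 4 6

Derivation:
Step 1: leaves = {1,2,8}. Remove smallest leaf 1, emit neighbor 3.
Step 2: leaves = {2,3,8}. Remove smallest leaf 2, emit neighbor 5.
Step 3: leaves = {3,8}. Remove smallest leaf 3, emit neighbor 7.
Step 4: leaves = {7,8}. Remove smallest leaf 7, emit neighbor 5.
Step 5: leaves = {5,8}. Remove smallest leaf 5, emit neighbor 4.
Step 6: leaves = {4,8}. Remove smallest leaf 4, emit neighbor 6.
Done: 2 vertices remain (6, 8). Sequence = [3 5 7 5 4 6]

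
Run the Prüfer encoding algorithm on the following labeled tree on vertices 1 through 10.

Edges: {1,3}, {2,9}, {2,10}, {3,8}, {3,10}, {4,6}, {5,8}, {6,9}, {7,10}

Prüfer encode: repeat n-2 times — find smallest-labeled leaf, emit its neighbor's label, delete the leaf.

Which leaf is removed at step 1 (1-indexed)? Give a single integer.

Answer: 1

Derivation:
Step 1: current leaves = {1,4,5,7}. Remove leaf 1 (neighbor: 3).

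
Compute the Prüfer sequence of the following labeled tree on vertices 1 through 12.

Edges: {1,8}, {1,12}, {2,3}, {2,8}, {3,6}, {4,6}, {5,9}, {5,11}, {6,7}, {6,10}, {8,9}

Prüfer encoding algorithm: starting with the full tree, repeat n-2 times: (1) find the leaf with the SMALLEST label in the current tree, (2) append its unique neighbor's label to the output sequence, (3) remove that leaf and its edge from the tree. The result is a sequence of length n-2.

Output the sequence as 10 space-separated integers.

Step 1: leaves = {4,7,10,11,12}. Remove smallest leaf 4, emit neighbor 6.
Step 2: leaves = {7,10,11,12}. Remove smallest leaf 7, emit neighbor 6.
Step 3: leaves = {10,11,12}. Remove smallest leaf 10, emit neighbor 6.
Step 4: leaves = {6,11,12}. Remove smallest leaf 6, emit neighbor 3.
Step 5: leaves = {3,11,12}. Remove smallest leaf 3, emit neighbor 2.
Step 6: leaves = {2,11,12}. Remove smallest leaf 2, emit neighbor 8.
Step 7: leaves = {11,12}. Remove smallest leaf 11, emit neighbor 5.
Step 8: leaves = {5,12}. Remove smallest leaf 5, emit neighbor 9.
Step 9: leaves = {9,12}. Remove smallest leaf 9, emit neighbor 8.
Step 10: leaves = {8,12}. Remove smallest leaf 8, emit neighbor 1.
Done: 2 vertices remain (1, 12). Sequence = [6 6 6 3 2 8 5 9 8 1]

Answer: 6 6 6 3 2 8 5 9 8 1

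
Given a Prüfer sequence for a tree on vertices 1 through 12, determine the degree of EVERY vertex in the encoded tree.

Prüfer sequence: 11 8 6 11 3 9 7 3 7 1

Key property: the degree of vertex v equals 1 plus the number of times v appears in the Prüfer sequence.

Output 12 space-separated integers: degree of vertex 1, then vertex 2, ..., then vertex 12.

p_1 = 11: count[11] becomes 1
p_2 = 8: count[8] becomes 1
p_3 = 6: count[6] becomes 1
p_4 = 11: count[11] becomes 2
p_5 = 3: count[3] becomes 1
p_6 = 9: count[9] becomes 1
p_7 = 7: count[7] becomes 1
p_8 = 3: count[3] becomes 2
p_9 = 7: count[7] becomes 2
p_10 = 1: count[1] becomes 1
Degrees (1 + count): deg[1]=1+1=2, deg[2]=1+0=1, deg[3]=1+2=3, deg[4]=1+0=1, deg[5]=1+0=1, deg[6]=1+1=2, deg[7]=1+2=3, deg[8]=1+1=2, deg[9]=1+1=2, deg[10]=1+0=1, deg[11]=1+2=3, deg[12]=1+0=1

Answer: 2 1 3 1 1 2 3 2 2 1 3 1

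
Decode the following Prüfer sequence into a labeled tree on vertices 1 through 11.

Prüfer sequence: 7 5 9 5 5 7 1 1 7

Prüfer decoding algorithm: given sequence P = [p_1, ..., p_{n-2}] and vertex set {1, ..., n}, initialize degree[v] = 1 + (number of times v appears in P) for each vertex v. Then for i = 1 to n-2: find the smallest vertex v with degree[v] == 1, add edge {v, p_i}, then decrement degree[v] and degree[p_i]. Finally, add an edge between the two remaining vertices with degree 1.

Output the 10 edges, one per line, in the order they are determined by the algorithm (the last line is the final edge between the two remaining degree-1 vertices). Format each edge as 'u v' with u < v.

Answer: 2 7
3 5
4 9
5 6
5 8
5 7
1 9
1 10
1 7
7 11

Derivation:
Initial degrees: {1:3, 2:1, 3:1, 4:1, 5:4, 6:1, 7:4, 8:1, 9:2, 10:1, 11:1}
Step 1: smallest deg-1 vertex = 2, p_1 = 7. Add edge {2,7}. Now deg[2]=0, deg[7]=3.
Step 2: smallest deg-1 vertex = 3, p_2 = 5. Add edge {3,5}. Now deg[3]=0, deg[5]=3.
Step 3: smallest deg-1 vertex = 4, p_3 = 9. Add edge {4,9}. Now deg[4]=0, deg[9]=1.
Step 4: smallest deg-1 vertex = 6, p_4 = 5. Add edge {5,6}. Now deg[6]=0, deg[5]=2.
Step 5: smallest deg-1 vertex = 8, p_5 = 5. Add edge {5,8}. Now deg[8]=0, deg[5]=1.
Step 6: smallest deg-1 vertex = 5, p_6 = 7. Add edge {5,7}. Now deg[5]=0, deg[7]=2.
Step 7: smallest deg-1 vertex = 9, p_7 = 1. Add edge {1,9}. Now deg[9]=0, deg[1]=2.
Step 8: smallest deg-1 vertex = 10, p_8 = 1. Add edge {1,10}. Now deg[10]=0, deg[1]=1.
Step 9: smallest deg-1 vertex = 1, p_9 = 7. Add edge {1,7}. Now deg[1]=0, deg[7]=1.
Final: two remaining deg-1 vertices are 7, 11. Add edge {7,11}.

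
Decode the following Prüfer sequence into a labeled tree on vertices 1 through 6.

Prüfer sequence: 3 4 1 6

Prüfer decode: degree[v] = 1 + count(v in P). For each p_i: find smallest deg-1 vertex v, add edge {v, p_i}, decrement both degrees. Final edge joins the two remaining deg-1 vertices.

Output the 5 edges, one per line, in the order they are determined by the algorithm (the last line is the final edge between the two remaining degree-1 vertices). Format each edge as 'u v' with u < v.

Initial degrees: {1:2, 2:1, 3:2, 4:2, 5:1, 6:2}
Step 1: smallest deg-1 vertex = 2, p_1 = 3. Add edge {2,3}. Now deg[2]=0, deg[3]=1.
Step 2: smallest deg-1 vertex = 3, p_2 = 4. Add edge {3,4}. Now deg[3]=0, deg[4]=1.
Step 3: smallest deg-1 vertex = 4, p_3 = 1. Add edge {1,4}. Now deg[4]=0, deg[1]=1.
Step 4: smallest deg-1 vertex = 1, p_4 = 6. Add edge {1,6}. Now deg[1]=0, deg[6]=1.
Final: two remaining deg-1 vertices are 5, 6. Add edge {5,6}.

Answer: 2 3
3 4
1 4
1 6
5 6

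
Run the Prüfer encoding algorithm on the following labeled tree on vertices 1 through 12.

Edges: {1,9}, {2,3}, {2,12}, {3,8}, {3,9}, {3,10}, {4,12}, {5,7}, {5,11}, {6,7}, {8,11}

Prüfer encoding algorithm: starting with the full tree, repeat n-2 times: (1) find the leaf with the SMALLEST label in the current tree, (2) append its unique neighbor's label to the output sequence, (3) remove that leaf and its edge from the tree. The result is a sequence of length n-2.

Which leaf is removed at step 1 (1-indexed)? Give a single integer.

Step 1: current leaves = {1,4,6,10}. Remove leaf 1 (neighbor: 9).

Answer: 1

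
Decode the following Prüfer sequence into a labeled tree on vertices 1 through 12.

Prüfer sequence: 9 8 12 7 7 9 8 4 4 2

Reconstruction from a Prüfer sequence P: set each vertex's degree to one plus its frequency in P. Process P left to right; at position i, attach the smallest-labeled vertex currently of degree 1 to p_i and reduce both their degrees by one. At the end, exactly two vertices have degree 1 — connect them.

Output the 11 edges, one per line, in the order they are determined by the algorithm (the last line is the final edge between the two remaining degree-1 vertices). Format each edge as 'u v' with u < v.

Answer: 1 9
3 8
5 12
6 7
7 10
7 9
8 9
4 8
4 11
2 4
2 12

Derivation:
Initial degrees: {1:1, 2:2, 3:1, 4:3, 5:1, 6:1, 7:3, 8:3, 9:3, 10:1, 11:1, 12:2}
Step 1: smallest deg-1 vertex = 1, p_1 = 9. Add edge {1,9}. Now deg[1]=0, deg[9]=2.
Step 2: smallest deg-1 vertex = 3, p_2 = 8. Add edge {3,8}. Now deg[3]=0, deg[8]=2.
Step 3: smallest deg-1 vertex = 5, p_3 = 12. Add edge {5,12}. Now deg[5]=0, deg[12]=1.
Step 4: smallest deg-1 vertex = 6, p_4 = 7. Add edge {6,7}. Now deg[6]=0, deg[7]=2.
Step 5: smallest deg-1 vertex = 10, p_5 = 7. Add edge {7,10}. Now deg[10]=0, deg[7]=1.
Step 6: smallest deg-1 vertex = 7, p_6 = 9. Add edge {7,9}. Now deg[7]=0, deg[9]=1.
Step 7: smallest deg-1 vertex = 9, p_7 = 8. Add edge {8,9}. Now deg[9]=0, deg[8]=1.
Step 8: smallest deg-1 vertex = 8, p_8 = 4. Add edge {4,8}. Now deg[8]=0, deg[4]=2.
Step 9: smallest deg-1 vertex = 11, p_9 = 4. Add edge {4,11}. Now deg[11]=0, deg[4]=1.
Step 10: smallest deg-1 vertex = 4, p_10 = 2. Add edge {2,4}. Now deg[4]=0, deg[2]=1.
Final: two remaining deg-1 vertices are 2, 12. Add edge {2,12}.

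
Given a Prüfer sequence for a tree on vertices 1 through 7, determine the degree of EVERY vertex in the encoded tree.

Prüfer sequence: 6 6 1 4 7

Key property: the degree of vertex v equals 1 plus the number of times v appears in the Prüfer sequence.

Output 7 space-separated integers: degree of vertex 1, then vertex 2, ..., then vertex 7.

p_1 = 6: count[6] becomes 1
p_2 = 6: count[6] becomes 2
p_3 = 1: count[1] becomes 1
p_4 = 4: count[4] becomes 1
p_5 = 7: count[7] becomes 1
Degrees (1 + count): deg[1]=1+1=2, deg[2]=1+0=1, deg[3]=1+0=1, deg[4]=1+1=2, deg[5]=1+0=1, deg[6]=1+2=3, deg[7]=1+1=2

Answer: 2 1 1 2 1 3 2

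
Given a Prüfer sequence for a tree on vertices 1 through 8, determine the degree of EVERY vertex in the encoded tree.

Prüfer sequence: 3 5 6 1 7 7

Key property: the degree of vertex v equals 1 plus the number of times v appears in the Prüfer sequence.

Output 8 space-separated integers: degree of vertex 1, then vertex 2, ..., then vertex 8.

p_1 = 3: count[3] becomes 1
p_2 = 5: count[5] becomes 1
p_3 = 6: count[6] becomes 1
p_4 = 1: count[1] becomes 1
p_5 = 7: count[7] becomes 1
p_6 = 7: count[7] becomes 2
Degrees (1 + count): deg[1]=1+1=2, deg[2]=1+0=1, deg[3]=1+1=2, deg[4]=1+0=1, deg[5]=1+1=2, deg[6]=1+1=2, deg[7]=1+2=3, deg[8]=1+0=1

Answer: 2 1 2 1 2 2 3 1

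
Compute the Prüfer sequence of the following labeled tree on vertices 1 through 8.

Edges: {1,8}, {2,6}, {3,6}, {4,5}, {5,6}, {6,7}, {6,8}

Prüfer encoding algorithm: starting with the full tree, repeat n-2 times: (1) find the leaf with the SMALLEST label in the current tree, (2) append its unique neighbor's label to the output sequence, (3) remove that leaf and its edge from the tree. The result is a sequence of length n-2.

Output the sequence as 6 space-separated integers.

Answer: 8 6 6 5 6 6

Derivation:
Step 1: leaves = {1,2,3,4,7}. Remove smallest leaf 1, emit neighbor 8.
Step 2: leaves = {2,3,4,7,8}. Remove smallest leaf 2, emit neighbor 6.
Step 3: leaves = {3,4,7,8}. Remove smallest leaf 3, emit neighbor 6.
Step 4: leaves = {4,7,8}. Remove smallest leaf 4, emit neighbor 5.
Step 5: leaves = {5,7,8}. Remove smallest leaf 5, emit neighbor 6.
Step 6: leaves = {7,8}. Remove smallest leaf 7, emit neighbor 6.
Done: 2 vertices remain (6, 8). Sequence = [8 6 6 5 6 6]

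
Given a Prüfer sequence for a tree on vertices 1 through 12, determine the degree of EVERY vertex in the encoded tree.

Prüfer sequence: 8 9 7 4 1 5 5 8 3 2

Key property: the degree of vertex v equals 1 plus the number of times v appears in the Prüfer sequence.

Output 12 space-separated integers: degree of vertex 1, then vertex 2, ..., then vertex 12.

p_1 = 8: count[8] becomes 1
p_2 = 9: count[9] becomes 1
p_3 = 7: count[7] becomes 1
p_4 = 4: count[4] becomes 1
p_5 = 1: count[1] becomes 1
p_6 = 5: count[5] becomes 1
p_7 = 5: count[5] becomes 2
p_8 = 8: count[8] becomes 2
p_9 = 3: count[3] becomes 1
p_10 = 2: count[2] becomes 1
Degrees (1 + count): deg[1]=1+1=2, deg[2]=1+1=2, deg[3]=1+1=2, deg[4]=1+1=2, deg[5]=1+2=3, deg[6]=1+0=1, deg[7]=1+1=2, deg[8]=1+2=3, deg[9]=1+1=2, deg[10]=1+0=1, deg[11]=1+0=1, deg[12]=1+0=1

Answer: 2 2 2 2 3 1 2 3 2 1 1 1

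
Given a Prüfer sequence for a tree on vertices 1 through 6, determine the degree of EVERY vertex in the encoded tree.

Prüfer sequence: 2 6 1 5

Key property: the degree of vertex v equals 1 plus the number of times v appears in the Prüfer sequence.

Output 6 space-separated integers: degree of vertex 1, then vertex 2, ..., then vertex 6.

p_1 = 2: count[2] becomes 1
p_2 = 6: count[6] becomes 1
p_3 = 1: count[1] becomes 1
p_4 = 5: count[5] becomes 1
Degrees (1 + count): deg[1]=1+1=2, deg[2]=1+1=2, deg[3]=1+0=1, deg[4]=1+0=1, deg[5]=1+1=2, deg[6]=1+1=2

Answer: 2 2 1 1 2 2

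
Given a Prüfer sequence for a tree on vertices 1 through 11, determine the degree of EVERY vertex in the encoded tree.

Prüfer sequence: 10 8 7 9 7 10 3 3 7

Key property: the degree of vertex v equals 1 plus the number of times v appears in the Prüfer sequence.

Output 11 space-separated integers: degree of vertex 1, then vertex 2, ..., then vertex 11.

p_1 = 10: count[10] becomes 1
p_2 = 8: count[8] becomes 1
p_3 = 7: count[7] becomes 1
p_4 = 9: count[9] becomes 1
p_5 = 7: count[7] becomes 2
p_6 = 10: count[10] becomes 2
p_7 = 3: count[3] becomes 1
p_8 = 3: count[3] becomes 2
p_9 = 7: count[7] becomes 3
Degrees (1 + count): deg[1]=1+0=1, deg[2]=1+0=1, deg[3]=1+2=3, deg[4]=1+0=1, deg[5]=1+0=1, deg[6]=1+0=1, deg[7]=1+3=4, deg[8]=1+1=2, deg[9]=1+1=2, deg[10]=1+2=3, deg[11]=1+0=1

Answer: 1 1 3 1 1 1 4 2 2 3 1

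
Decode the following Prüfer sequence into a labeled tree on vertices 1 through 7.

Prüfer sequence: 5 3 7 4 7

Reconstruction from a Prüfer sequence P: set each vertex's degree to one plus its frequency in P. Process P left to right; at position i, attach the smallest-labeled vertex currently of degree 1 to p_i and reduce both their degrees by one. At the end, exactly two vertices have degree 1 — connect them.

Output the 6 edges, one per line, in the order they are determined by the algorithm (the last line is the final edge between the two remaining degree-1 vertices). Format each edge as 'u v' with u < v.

Initial degrees: {1:1, 2:1, 3:2, 4:2, 5:2, 6:1, 7:3}
Step 1: smallest deg-1 vertex = 1, p_1 = 5. Add edge {1,5}. Now deg[1]=0, deg[5]=1.
Step 2: smallest deg-1 vertex = 2, p_2 = 3. Add edge {2,3}. Now deg[2]=0, deg[3]=1.
Step 3: smallest deg-1 vertex = 3, p_3 = 7. Add edge {3,7}. Now deg[3]=0, deg[7]=2.
Step 4: smallest deg-1 vertex = 5, p_4 = 4. Add edge {4,5}. Now deg[5]=0, deg[4]=1.
Step 5: smallest deg-1 vertex = 4, p_5 = 7. Add edge {4,7}. Now deg[4]=0, deg[7]=1.
Final: two remaining deg-1 vertices are 6, 7. Add edge {6,7}.

Answer: 1 5
2 3
3 7
4 5
4 7
6 7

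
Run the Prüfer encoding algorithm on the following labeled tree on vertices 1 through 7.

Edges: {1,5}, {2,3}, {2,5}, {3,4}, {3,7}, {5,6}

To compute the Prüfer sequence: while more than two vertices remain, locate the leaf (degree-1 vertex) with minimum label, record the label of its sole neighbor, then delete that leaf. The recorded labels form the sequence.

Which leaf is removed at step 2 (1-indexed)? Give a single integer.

Step 1: current leaves = {1,4,6,7}. Remove leaf 1 (neighbor: 5).
Step 2: current leaves = {4,6,7}. Remove leaf 4 (neighbor: 3).

Answer: 4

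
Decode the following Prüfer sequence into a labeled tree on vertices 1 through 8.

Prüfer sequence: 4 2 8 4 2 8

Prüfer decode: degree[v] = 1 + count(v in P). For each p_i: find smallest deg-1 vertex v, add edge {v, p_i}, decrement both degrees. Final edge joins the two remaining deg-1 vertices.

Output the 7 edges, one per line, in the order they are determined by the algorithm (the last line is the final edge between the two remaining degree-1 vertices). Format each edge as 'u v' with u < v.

Answer: 1 4
2 3
5 8
4 6
2 4
2 8
7 8

Derivation:
Initial degrees: {1:1, 2:3, 3:1, 4:3, 5:1, 6:1, 7:1, 8:3}
Step 1: smallest deg-1 vertex = 1, p_1 = 4. Add edge {1,4}. Now deg[1]=0, deg[4]=2.
Step 2: smallest deg-1 vertex = 3, p_2 = 2. Add edge {2,3}. Now deg[3]=0, deg[2]=2.
Step 3: smallest deg-1 vertex = 5, p_3 = 8. Add edge {5,8}. Now deg[5]=0, deg[8]=2.
Step 4: smallest deg-1 vertex = 6, p_4 = 4. Add edge {4,6}. Now deg[6]=0, deg[4]=1.
Step 5: smallest deg-1 vertex = 4, p_5 = 2. Add edge {2,4}. Now deg[4]=0, deg[2]=1.
Step 6: smallest deg-1 vertex = 2, p_6 = 8. Add edge {2,8}. Now deg[2]=0, deg[8]=1.
Final: two remaining deg-1 vertices are 7, 8. Add edge {7,8}.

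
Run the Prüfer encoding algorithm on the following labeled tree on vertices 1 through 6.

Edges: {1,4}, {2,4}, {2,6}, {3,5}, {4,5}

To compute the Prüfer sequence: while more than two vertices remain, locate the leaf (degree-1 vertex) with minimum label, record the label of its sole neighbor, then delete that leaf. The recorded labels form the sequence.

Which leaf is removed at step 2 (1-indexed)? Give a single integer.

Step 1: current leaves = {1,3,6}. Remove leaf 1 (neighbor: 4).
Step 2: current leaves = {3,6}. Remove leaf 3 (neighbor: 5).

Answer: 3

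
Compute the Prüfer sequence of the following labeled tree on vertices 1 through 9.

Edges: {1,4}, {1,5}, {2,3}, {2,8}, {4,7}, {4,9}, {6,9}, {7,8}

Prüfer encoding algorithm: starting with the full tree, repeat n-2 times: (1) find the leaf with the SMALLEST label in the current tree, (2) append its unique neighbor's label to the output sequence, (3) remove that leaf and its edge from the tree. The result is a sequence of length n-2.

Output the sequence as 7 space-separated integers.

Step 1: leaves = {3,5,6}. Remove smallest leaf 3, emit neighbor 2.
Step 2: leaves = {2,5,6}. Remove smallest leaf 2, emit neighbor 8.
Step 3: leaves = {5,6,8}. Remove smallest leaf 5, emit neighbor 1.
Step 4: leaves = {1,6,8}. Remove smallest leaf 1, emit neighbor 4.
Step 5: leaves = {6,8}. Remove smallest leaf 6, emit neighbor 9.
Step 6: leaves = {8,9}. Remove smallest leaf 8, emit neighbor 7.
Step 7: leaves = {7,9}. Remove smallest leaf 7, emit neighbor 4.
Done: 2 vertices remain (4, 9). Sequence = [2 8 1 4 9 7 4]

Answer: 2 8 1 4 9 7 4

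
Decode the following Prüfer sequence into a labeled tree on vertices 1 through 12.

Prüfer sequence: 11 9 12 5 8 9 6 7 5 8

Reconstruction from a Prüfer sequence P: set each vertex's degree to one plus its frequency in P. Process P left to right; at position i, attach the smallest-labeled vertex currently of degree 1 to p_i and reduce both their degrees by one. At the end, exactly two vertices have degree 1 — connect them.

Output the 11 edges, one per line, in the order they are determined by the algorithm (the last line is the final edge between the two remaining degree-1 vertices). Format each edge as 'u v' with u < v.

Initial degrees: {1:1, 2:1, 3:1, 4:1, 5:3, 6:2, 7:2, 8:3, 9:3, 10:1, 11:2, 12:2}
Step 1: smallest deg-1 vertex = 1, p_1 = 11. Add edge {1,11}. Now deg[1]=0, deg[11]=1.
Step 2: smallest deg-1 vertex = 2, p_2 = 9. Add edge {2,9}. Now deg[2]=0, deg[9]=2.
Step 3: smallest deg-1 vertex = 3, p_3 = 12. Add edge {3,12}. Now deg[3]=0, deg[12]=1.
Step 4: smallest deg-1 vertex = 4, p_4 = 5. Add edge {4,5}. Now deg[4]=0, deg[5]=2.
Step 5: smallest deg-1 vertex = 10, p_5 = 8. Add edge {8,10}. Now deg[10]=0, deg[8]=2.
Step 6: smallest deg-1 vertex = 11, p_6 = 9. Add edge {9,11}. Now deg[11]=0, deg[9]=1.
Step 7: smallest deg-1 vertex = 9, p_7 = 6. Add edge {6,9}. Now deg[9]=0, deg[6]=1.
Step 8: smallest deg-1 vertex = 6, p_8 = 7. Add edge {6,7}. Now deg[6]=0, deg[7]=1.
Step 9: smallest deg-1 vertex = 7, p_9 = 5. Add edge {5,7}. Now deg[7]=0, deg[5]=1.
Step 10: smallest deg-1 vertex = 5, p_10 = 8. Add edge {5,8}. Now deg[5]=0, deg[8]=1.
Final: two remaining deg-1 vertices are 8, 12. Add edge {8,12}.

Answer: 1 11
2 9
3 12
4 5
8 10
9 11
6 9
6 7
5 7
5 8
8 12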